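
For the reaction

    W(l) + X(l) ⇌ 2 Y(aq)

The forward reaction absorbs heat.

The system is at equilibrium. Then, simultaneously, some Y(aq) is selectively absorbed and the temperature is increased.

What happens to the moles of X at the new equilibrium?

Removing Y (aq), a product, drives the reaction to the right.
The forward reaction is endothermic. Raising T favours the endothermic direction — shift to the right.
The net shift is to the right. X is a reactant, so its amount decreases.

decreases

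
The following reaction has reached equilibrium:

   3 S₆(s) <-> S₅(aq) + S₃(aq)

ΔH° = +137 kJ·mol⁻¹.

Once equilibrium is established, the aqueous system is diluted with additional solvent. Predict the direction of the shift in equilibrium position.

Dilution lowers every aqueous concentration by the same factor. Δn_aq = 2 − 0 = +2, so the system shifts toward the side with more dissolved moles — to the right.

right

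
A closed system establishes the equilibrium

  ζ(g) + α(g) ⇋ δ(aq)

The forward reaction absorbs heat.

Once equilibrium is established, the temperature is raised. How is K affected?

increases

K depends on temperature via the van 't Hoff relation. The forward reaction is endothermic, so raising T increases K.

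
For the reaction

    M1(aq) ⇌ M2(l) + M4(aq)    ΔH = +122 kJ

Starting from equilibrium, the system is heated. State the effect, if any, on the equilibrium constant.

K depends on temperature via the van 't Hoff relation. The forward reaction is endothermic, so raising T increases K.

increases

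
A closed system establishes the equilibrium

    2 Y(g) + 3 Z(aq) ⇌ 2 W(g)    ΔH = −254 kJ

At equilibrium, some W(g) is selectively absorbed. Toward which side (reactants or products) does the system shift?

right

Removing W (g), a product, drives the reaction to the right.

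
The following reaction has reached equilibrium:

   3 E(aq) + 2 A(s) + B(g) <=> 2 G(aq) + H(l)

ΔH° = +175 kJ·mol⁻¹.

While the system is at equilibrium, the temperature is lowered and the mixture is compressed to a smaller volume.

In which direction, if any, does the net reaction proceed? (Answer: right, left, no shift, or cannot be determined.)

The forward reaction is endothermic. Lowering T favours the exothermic direction — shift to the left.
Gas moles: reactants 1, products 0 (Δn_gas = -1). Compression shifts the system toward the side with fewer moles of gas — to the right.
The individual effects push in opposite directions; without quantitative information the net direction cannot be determined.

cannot be determined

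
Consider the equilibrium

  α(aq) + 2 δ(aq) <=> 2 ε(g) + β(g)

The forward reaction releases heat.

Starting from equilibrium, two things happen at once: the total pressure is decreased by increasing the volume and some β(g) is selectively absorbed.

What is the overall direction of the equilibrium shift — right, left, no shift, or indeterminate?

Gas moles: reactants 0, products 3 (Δn_gas = +3). Expansion shifts the system toward the side with more moles of gas — to the right.
Removing β (g), a product, drives the reaction to the right.
All effects act in the same direction — net shift to the right.

right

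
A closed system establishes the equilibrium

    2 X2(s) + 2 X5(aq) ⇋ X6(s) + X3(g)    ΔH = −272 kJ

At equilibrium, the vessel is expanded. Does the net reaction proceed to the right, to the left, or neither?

Gas moles: reactants 0, products 1 (Δn_gas = +1). Expansion shifts the system toward the side with more moles of gas — to the right.

right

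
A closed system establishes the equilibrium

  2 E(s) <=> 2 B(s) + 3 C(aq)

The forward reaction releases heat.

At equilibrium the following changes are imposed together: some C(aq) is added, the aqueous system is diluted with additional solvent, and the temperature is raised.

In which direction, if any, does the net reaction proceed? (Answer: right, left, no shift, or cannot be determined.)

Adding C (aq), a product, drives the reaction to the left.
Dilution lowers every aqueous concentration by the same factor. Δn_aq = 3 − 0 = +3, so the system shifts toward the side with more dissolved moles — to the right.
The forward reaction is exothermic. Raising T favours the endothermic direction — shift to the left.
The individual effects push in opposite directions; without quantitative information the net direction cannot be determined.

cannot be determined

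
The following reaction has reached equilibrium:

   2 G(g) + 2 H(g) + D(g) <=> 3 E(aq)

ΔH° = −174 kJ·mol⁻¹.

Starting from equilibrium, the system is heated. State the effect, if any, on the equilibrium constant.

decreases

K depends on temperature via the van 't Hoff relation. The forward reaction is exothermic, so raising T decreases K.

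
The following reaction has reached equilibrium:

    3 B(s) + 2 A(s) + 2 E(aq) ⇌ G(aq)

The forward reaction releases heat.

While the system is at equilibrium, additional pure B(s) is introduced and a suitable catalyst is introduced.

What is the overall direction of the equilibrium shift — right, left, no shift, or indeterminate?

B is a pure solid; its activity is 1 regardless of amount, so Q is unaffected — no shift from this change.
A catalyst speeds both forward and reverse rates equally; it changes neither Q nor K — no shift from this change.
None of the changes alters Q relative to K, so there is no net shift.

no shift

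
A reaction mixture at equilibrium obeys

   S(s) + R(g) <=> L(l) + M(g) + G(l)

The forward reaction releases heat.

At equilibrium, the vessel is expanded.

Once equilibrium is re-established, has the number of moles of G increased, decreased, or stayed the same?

unchanged

Gas moles: reactants 1, products 1. Δn_gas = 0, so a volume change leaves Q equal to K — no shift from this change.
No net shift occurs, so the amount of G is unchanged.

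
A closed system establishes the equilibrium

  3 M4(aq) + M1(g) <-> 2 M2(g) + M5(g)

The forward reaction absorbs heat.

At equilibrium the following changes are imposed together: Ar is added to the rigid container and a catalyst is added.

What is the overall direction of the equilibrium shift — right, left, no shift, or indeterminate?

At constant volume, adding an inert gas leaves every reacting species' partial pressure unchanged, so Q is unchanged — no shift from this change.
A catalyst speeds both forward and reverse rates equally; it changes neither Q nor K — no shift from this change.
None of the changes alters Q relative to K, so there is no net shift.

no shift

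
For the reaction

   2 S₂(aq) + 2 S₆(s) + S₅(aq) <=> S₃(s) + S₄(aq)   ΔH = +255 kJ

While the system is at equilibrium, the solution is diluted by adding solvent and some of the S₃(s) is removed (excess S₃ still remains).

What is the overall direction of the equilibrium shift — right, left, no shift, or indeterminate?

Dilution lowers every aqueous concentration by the same factor. Δn_aq = 1 − 3 = -2, so the system shifts toward the side with more dissolved moles — to the left.
S₃ is a pure solid; its activity is 1 regardless of amount, so Q is unaffected — no shift from this change.
Only the nonzero effect(s) matter; the net shift is to the left.

left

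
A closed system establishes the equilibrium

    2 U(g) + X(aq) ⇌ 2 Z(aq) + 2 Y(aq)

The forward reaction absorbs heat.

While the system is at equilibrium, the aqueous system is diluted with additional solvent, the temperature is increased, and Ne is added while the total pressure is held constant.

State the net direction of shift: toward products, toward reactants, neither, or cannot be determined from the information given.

Dilution lowers every aqueous concentration by the same factor. Δn_aq = 4 − 1 = +3, so the system shifts toward the side with more dissolved moles — to the right.
The forward reaction is endothermic. Raising T favours the endothermic direction — shift to the right.
Adding inert gas at constant total pressure expands the volume and lowers every reacting partial pressure. With Δn_gas = 0 − 2 = -2, Q moves away from K toward the side with fewer gas moles, so the system shifts toward the side with more gas moles — to the left.
The individual effects push in opposite directions; without quantitative information the net direction cannot be determined.

cannot be determined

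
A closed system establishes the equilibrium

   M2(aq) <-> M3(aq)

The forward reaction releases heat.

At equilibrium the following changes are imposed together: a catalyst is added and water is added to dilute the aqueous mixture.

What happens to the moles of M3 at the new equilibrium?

A catalyst speeds both forward and reverse rates equally; it changes neither Q nor K — no shift from this change.
Dilution scales every aqueous concentration by the same factor. Δn_aq = 1 − 1 = 0, so Q is unchanged — no shift.
No net shift occurs, so the amount of M3 is unchanged.

unchanged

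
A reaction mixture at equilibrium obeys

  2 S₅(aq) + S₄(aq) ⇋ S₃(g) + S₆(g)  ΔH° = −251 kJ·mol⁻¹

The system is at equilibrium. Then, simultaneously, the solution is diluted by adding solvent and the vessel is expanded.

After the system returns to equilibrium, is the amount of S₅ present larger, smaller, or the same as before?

cannot be determined

Dilution lowers every aqueous concentration by the same factor. Δn_aq = 0 − 3 = -3, so the system shifts toward the side with more dissolved moles — to the left.
Gas moles: reactants 0, products 2 (Δn_gas = +2). Expansion shifts the system toward the side with more moles of gas — to the right.
The two effects oppose each other, so the net shift — and hence the change in S₅ — cannot be determined from the given information.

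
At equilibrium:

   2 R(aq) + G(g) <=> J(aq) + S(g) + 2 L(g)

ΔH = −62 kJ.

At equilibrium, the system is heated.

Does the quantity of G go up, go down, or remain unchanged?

increases

The forward reaction is exothermic. Raising T favours the endothermic direction — shift to the left.
The net shift is to the left. G is a reactant, so its amount increases.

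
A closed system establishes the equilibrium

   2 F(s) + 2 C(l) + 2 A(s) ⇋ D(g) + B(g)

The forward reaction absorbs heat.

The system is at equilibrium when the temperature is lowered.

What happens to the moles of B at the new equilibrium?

The forward reaction is endothermic. Lowering T favours the exothermic direction — shift to the left.
The net shift is to the left. B is a product, so its amount decreases.

decreases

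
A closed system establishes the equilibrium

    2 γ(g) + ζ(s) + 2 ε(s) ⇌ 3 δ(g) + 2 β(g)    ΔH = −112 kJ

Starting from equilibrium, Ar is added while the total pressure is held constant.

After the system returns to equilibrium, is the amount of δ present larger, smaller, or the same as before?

Adding inert gas at constant total pressure expands the volume and lowers every reacting partial pressure. With Δn_gas = 5 − 2 = +3, Q moves away from K toward the side with fewer gas moles, so the system shifts toward the side with more gas moles — to the right.
The net shift is to the right. δ is a product, so its amount increases.

increases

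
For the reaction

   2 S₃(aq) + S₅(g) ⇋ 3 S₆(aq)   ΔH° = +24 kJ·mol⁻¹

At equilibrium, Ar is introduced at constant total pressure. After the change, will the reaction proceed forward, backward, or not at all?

left

Adding inert gas at constant total pressure expands the volume and lowers every reacting partial pressure. With Δn_gas = 0 − 1 = -1, Q moves away from K toward the side with fewer gas moles, so the system shifts toward the side with more gas moles — to the left.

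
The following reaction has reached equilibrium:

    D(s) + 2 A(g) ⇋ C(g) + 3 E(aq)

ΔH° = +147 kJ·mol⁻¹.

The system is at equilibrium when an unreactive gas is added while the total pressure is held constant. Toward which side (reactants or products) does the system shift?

left

Adding inert gas at constant total pressure expands the volume and lowers every reacting partial pressure. With Δn_gas = 1 − 2 = -1, Q moves away from K toward the side with fewer gas moles, so the system shifts toward the side with more gas moles — to the left.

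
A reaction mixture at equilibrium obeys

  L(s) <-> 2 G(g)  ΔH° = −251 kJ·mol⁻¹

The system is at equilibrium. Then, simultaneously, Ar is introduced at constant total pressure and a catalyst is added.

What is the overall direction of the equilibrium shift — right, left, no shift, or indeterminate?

Adding inert gas at constant total pressure expands the volume and lowers every reacting partial pressure. With Δn_gas = 2 − 0 = +2, Q moves away from K toward the side with fewer gas moles, so the system shifts toward the side with more gas moles — to the right.
A catalyst speeds both forward and reverse rates equally; it changes neither Q nor K — no shift from this change.
Only the nonzero effect(s) matter; the net shift is to the right.

right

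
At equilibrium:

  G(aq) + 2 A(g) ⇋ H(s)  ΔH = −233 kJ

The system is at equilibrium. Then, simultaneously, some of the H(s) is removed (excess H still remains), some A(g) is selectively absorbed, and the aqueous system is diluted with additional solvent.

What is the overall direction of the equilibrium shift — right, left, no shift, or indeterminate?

left

H is a pure solid; its activity is 1 regardless of amount, so Q is unaffected — no shift from this change.
Removing A (g), a reactant, drives the reaction to the left.
Dilution lowers every aqueous concentration by the same factor. Δn_aq = 0 − 1 = -1, so the system shifts toward the side with more dissolved moles — to the left.
Only the nonzero effect(s) matter; the net shift is to the left.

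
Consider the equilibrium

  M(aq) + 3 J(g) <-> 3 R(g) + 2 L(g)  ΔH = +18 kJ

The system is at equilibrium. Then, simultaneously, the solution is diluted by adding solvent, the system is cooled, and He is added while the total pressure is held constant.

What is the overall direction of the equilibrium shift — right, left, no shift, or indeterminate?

Dilution lowers every aqueous concentration by the same factor. Δn_aq = 0 − 1 = -1, so the system shifts toward the side with more dissolved moles — to the left.
The forward reaction is endothermic. Lowering T favours the exothermic direction — shift to the left.
Adding inert gas at constant total pressure expands the volume and lowers every reacting partial pressure. With Δn_gas = 5 − 3 = +2, Q moves away from K toward the side with fewer gas moles, so the system shifts toward the side with more gas moles — to the right.
The individual effects push in opposite directions; without quantitative information the net direction cannot be determined.

cannot be determined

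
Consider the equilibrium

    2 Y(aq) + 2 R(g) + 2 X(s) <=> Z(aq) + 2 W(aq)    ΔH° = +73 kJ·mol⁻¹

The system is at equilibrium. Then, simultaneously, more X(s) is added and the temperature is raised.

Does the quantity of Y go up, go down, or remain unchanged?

decreases

X is a pure solid; its activity is 1 regardless of amount, so Q is unaffected — no shift from this change.
The forward reaction is endothermic. Raising T favours the endothermic direction — shift to the right.
The net shift is to the right. Y is a reactant, so its amount decreases.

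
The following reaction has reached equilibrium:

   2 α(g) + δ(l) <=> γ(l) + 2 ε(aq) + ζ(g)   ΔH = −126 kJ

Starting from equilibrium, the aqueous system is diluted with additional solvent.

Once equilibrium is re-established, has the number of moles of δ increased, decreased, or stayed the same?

decreases

Dilution lowers every aqueous concentration by the same factor. Δn_aq = 2 − 0 = +2, so the system shifts toward the side with more dissolved moles — to the right.
The net shift is to the right. δ is a reactant, so its amount decreases.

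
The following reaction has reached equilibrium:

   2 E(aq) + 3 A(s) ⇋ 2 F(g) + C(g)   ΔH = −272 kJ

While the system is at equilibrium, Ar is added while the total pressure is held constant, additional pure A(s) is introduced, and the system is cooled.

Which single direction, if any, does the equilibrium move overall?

right

Adding inert gas at constant total pressure expands the volume and lowers every reacting partial pressure. With Δn_gas = 3 − 0 = +3, Q moves away from K toward the side with fewer gas moles, so the system shifts toward the side with more gas moles — to the right.
A is a pure solid; its activity is 1 regardless of amount, so Q is unaffected — no shift from this change.
The forward reaction is exothermic. Lowering T favours the exothermic direction — shift to the right.
Only the nonzero effect(s) matter; the net shift is to the right.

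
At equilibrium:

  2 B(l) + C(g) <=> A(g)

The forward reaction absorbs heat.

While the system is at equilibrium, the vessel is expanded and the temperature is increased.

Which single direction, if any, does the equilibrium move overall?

right

Gas moles: reactants 1, products 1. Δn_gas = 0, so a volume change leaves Q equal to K — no shift from this change.
The forward reaction is endothermic. Raising T favours the endothermic direction — shift to the right.
Only the nonzero effect(s) matter; the net shift is to the right.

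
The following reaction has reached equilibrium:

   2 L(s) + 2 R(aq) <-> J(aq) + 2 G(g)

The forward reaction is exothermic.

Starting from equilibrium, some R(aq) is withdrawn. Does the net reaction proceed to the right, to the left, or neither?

Removing R (aq), a reactant, drives the reaction to the left.

left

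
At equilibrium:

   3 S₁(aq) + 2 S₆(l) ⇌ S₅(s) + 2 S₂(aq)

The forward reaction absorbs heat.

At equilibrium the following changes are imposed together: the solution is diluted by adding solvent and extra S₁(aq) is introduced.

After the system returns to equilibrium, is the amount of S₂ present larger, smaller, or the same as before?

Dilution lowers every aqueous concentration by the same factor. Δn_aq = 2 − 3 = -1, so the system shifts toward the side with more dissolved moles — to the left.
Adding S₁ (aq), a reactant, drives the reaction to the right.
The two effects oppose each other, so the net shift — and hence the change in S₂ — cannot be determined from the given information.

cannot be determined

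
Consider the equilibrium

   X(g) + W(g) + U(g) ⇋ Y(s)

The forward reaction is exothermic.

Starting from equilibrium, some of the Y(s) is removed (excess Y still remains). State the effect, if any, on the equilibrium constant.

unchanged

The equilibrium constant depends only on temperature. This perturbation changes neither the position of equilibrium nor K.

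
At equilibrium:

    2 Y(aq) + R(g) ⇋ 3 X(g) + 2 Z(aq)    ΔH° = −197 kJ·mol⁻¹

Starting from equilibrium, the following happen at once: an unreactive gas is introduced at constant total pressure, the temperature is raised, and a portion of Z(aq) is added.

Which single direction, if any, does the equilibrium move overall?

Adding inert gas at constant total pressure expands the volume and lowers every reacting partial pressure. With Δn_gas = 3 − 1 = +2, Q moves away from K toward the side with fewer gas moles, so the system shifts toward the side with more gas moles — to the right.
The forward reaction is exothermic. Raising T favours the endothermic direction — shift to the left.
Adding Z (aq), a product, drives the reaction to the left.
The individual effects push in opposite directions; without quantitative information the net direction cannot be determined.

cannot be determined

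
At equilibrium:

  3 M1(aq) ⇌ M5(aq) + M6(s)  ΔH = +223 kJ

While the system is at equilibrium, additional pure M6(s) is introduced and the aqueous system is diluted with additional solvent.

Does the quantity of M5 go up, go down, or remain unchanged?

decreases

M6 is a pure solid; its activity is 1 regardless of amount, so Q is unaffected — no shift from this change.
Dilution lowers every aqueous concentration by the same factor. Δn_aq = 1 − 3 = -2, so the system shifts toward the side with more dissolved moles — to the left.
The net shift is to the left. M5 is a product, so its amount decreases.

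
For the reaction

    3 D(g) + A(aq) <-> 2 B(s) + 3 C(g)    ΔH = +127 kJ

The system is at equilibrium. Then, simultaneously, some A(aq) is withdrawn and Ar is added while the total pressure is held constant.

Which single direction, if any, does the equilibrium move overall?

Removing A (aq), a reactant, drives the reaction to the left.
Adding inert gas at constant total pressure expands the volume, scaling every reacting partial pressure by the same factor. Δn_gas = 3 − 3 = 0, so Q is unchanged — no shift.
Only the nonzero effect(s) matter; the net shift is to the left.

left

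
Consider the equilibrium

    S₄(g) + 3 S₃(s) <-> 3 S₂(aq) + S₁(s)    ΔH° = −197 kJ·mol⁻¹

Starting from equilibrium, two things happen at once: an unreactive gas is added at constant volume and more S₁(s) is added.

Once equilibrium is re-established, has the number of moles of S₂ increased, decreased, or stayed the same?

unchanged

At constant volume, adding an inert gas leaves every reacting species' partial pressure unchanged, so Q is unchanged — no shift from this change.
S₁ is a pure solid; its activity is 1 regardless of amount, so Q is unaffected — no shift from this change.
No net shift occurs, so the amount of S₂ is unchanged.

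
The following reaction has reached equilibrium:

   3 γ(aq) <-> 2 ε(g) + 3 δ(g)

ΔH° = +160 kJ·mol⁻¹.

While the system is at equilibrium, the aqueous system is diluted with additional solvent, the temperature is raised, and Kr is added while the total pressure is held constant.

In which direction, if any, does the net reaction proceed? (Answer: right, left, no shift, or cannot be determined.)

Dilution lowers every aqueous concentration by the same factor. Δn_aq = 0 − 3 = -3, so the system shifts toward the side with more dissolved moles — to the left.
The forward reaction is endothermic. Raising T favours the endothermic direction — shift to the right.
Adding inert gas at constant total pressure expands the volume and lowers every reacting partial pressure. With Δn_gas = 5 − 0 = +5, Q moves away from K toward the side with fewer gas moles, so the system shifts toward the side with more gas moles — to the right.
The individual effects push in opposite directions; without quantitative information the net direction cannot be determined.

cannot be determined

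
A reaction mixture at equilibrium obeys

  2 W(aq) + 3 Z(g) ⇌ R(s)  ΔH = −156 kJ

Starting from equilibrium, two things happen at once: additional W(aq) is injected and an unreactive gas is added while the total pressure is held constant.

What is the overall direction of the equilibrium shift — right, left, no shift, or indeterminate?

Adding W (aq), a reactant, drives the reaction to the right.
Adding inert gas at constant total pressure expands the volume and lowers every reacting partial pressure. With Δn_gas = 0 − 3 = -3, Q moves away from K toward the side with fewer gas moles, so the system shifts toward the side with more gas moles — to the left.
The individual effects push in opposite directions; without quantitative information the net direction cannot be determined.

cannot be determined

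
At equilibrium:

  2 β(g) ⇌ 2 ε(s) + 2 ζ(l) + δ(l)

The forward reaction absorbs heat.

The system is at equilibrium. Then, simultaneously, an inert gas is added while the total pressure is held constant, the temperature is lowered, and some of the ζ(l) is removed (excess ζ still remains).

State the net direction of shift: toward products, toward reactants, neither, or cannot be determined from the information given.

left

Adding inert gas at constant total pressure expands the volume and lowers every reacting partial pressure. With Δn_gas = 0 − 2 = -2, Q moves away from K toward the side with fewer gas moles, so the system shifts toward the side with more gas moles — to the left.
The forward reaction is endothermic. Lowering T favours the exothermic direction — shift to the left.
ζ is a pure liquid; its activity is 1 regardless of amount, so Q is unaffected — no shift from this change.
Only the nonzero effect(s) matter; the net shift is to the left.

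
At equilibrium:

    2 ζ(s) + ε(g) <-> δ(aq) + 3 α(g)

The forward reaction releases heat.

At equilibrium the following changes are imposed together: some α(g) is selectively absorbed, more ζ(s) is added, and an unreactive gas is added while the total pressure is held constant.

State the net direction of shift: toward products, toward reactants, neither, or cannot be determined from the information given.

Removing α (g), a product, drives the reaction to the right.
ζ is a pure solid; its activity is 1 regardless of amount, so Q is unaffected — no shift from this change.
Adding inert gas at constant total pressure expands the volume and lowers every reacting partial pressure. With Δn_gas = 3 − 1 = +2, Q moves away from K toward the side with fewer gas moles, so the system shifts toward the side with more gas moles — to the right.
Only the nonzero effect(s) matter; the net shift is to the right.

right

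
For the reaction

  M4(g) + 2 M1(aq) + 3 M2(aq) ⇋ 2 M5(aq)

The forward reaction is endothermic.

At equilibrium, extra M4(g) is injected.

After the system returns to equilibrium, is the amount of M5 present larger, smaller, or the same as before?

increases

Adding M4 (g), a reactant, drives the reaction to the right.
The net shift is to the right. M5 is a product, so its amount increases.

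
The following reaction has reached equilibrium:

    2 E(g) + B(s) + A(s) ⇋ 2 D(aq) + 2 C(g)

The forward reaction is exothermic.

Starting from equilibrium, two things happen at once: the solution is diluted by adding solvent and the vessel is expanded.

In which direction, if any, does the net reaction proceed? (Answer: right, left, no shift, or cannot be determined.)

right

Dilution lowers every aqueous concentration by the same factor. Δn_aq = 2 − 0 = +2, so the system shifts toward the side with more dissolved moles — to the right.
Gas moles: reactants 2, products 2. Δn_gas = 0, so a volume change leaves Q equal to K — no shift from this change.
Only the nonzero effect(s) matter; the net shift is to the right.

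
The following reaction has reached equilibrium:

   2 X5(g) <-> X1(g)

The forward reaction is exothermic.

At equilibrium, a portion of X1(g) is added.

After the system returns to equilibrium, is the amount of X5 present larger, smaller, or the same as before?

Adding X1 (g), a product, drives the reaction to the left.
The net shift is to the left. X5 is a reactant, so its amount increases.

increases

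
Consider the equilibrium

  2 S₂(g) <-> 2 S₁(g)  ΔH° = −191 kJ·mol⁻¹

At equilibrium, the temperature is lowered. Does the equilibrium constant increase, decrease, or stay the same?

K depends on temperature via the van 't Hoff relation. The forward reaction is exothermic, so lowering T increases K.

increases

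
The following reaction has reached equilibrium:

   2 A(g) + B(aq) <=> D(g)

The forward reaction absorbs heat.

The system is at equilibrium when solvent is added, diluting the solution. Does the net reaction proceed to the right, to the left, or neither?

left

Dilution lowers every aqueous concentration by the same factor. Δn_aq = 0 − 1 = -1, so the system shifts toward the side with more dissolved moles — to the left.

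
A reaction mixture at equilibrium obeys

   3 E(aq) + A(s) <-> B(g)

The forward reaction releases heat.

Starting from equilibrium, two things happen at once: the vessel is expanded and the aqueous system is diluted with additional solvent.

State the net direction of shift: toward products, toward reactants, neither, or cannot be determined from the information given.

Gas moles: reactants 0, products 1 (Δn_gas = +1). Expansion shifts the system toward the side with more moles of gas — to the right.
Dilution lowers every aqueous concentration by the same factor. Δn_aq = 0 − 3 = -3, so the system shifts toward the side with more dissolved moles — to the left.
The individual effects push in opposite directions; without quantitative information the net direction cannot be determined.

cannot be determined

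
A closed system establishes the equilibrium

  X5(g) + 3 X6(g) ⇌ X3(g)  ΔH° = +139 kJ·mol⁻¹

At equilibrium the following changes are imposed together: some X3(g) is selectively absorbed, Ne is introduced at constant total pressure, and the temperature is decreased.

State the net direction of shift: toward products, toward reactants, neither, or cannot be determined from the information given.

Removing X3 (g), a product, drives the reaction to the right.
Adding inert gas at constant total pressure expands the volume and lowers every reacting partial pressure. With Δn_gas = 1 − 4 = -3, Q moves away from K toward the side with fewer gas moles, so the system shifts toward the side with more gas moles — to the left.
The forward reaction is endothermic. Lowering T favours the exothermic direction — shift to the left.
The individual effects push in opposite directions; without quantitative information the net direction cannot be determined.

cannot be determined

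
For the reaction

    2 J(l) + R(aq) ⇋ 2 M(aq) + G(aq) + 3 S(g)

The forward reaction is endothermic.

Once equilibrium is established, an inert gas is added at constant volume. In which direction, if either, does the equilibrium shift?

no shift

At constant volume, adding an inert gas leaves every reacting species' partial pressure unchanged, so Q is unchanged — no shift from this change.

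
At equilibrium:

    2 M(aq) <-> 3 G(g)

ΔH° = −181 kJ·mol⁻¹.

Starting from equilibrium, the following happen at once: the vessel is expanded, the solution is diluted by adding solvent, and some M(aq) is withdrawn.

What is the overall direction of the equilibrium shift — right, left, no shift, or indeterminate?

cannot be determined

Gas moles: reactants 0, products 3 (Δn_gas = +3). Expansion shifts the system toward the side with more moles of gas — to the right.
Dilution lowers every aqueous concentration by the same factor. Δn_aq = 0 − 2 = -2, so the system shifts toward the side with more dissolved moles — to the left.
Removing M (aq), a reactant, drives the reaction to the left.
The individual effects push in opposite directions; without quantitative information the net direction cannot be determined.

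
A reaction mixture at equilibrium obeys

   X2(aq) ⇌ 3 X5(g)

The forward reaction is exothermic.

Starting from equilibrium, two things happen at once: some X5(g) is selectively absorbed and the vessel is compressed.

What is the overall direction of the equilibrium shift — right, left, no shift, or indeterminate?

Removing X5 (g), a product, drives the reaction to the right.
Gas moles: reactants 0, products 3 (Δn_gas = +3). Compression shifts the system toward the side with fewer moles of gas — to the left.
The individual effects push in opposite directions; without quantitative information the net direction cannot be determined.

cannot be determined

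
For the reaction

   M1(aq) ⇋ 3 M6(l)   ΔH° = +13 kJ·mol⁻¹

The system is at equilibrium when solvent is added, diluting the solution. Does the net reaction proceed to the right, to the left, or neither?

left

Dilution lowers every aqueous concentration by the same factor. Δn_aq = 0 − 1 = -1, so the system shifts toward the side with more dissolved moles — to the left.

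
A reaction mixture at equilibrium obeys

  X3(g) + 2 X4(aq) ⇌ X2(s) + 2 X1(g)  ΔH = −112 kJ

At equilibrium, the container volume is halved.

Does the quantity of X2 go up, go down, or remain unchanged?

Gas moles: reactants 1, products 2 (Δn_gas = +1). Compression shifts the system toward the side with fewer moles of gas — to the left.
The net shift is to the left. X2 is a product, so its amount decreases.

decreases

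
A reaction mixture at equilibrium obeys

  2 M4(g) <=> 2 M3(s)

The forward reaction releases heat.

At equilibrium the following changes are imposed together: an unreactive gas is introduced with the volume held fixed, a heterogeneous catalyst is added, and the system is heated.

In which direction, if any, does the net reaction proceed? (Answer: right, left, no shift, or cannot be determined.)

At constant volume, adding an inert gas leaves every reacting species' partial pressure unchanged, so Q is unchanged — no shift from this change.
A catalyst speeds both forward and reverse rates equally; it changes neither Q nor K — no shift from this change.
The forward reaction is exothermic. Raising T favours the endothermic direction — shift to the left.
Only the nonzero effect(s) matter; the net shift is to the left.

left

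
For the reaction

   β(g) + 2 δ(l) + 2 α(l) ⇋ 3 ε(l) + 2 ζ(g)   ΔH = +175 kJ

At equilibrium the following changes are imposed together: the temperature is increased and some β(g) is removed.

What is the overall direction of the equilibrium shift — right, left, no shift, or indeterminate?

The forward reaction is endothermic. Raising T favours the endothermic direction — shift to the right.
Removing β (g), a reactant, drives the reaction to the left.
The individual effects push in opposite directions; without quantitative information the net direction cannot be determined.

cannot be determined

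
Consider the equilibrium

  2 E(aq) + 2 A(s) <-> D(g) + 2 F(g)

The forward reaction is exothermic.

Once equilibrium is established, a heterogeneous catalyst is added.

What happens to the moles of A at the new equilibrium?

unchanged

A catalyst speeds both forward and reverse rates equally; it changes neither Q nor K — no shift from this change.
No net shift occurs, so the amount of A is unchanged.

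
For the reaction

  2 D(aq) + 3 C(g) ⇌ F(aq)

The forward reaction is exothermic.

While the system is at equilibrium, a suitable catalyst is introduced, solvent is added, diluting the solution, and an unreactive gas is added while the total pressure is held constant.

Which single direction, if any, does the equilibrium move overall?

left

A catalyst speeds both forward and reverse rates equally; it changes neither Q nor K — no shift from this change.
Dilution lowers every aqueous concentration by the same factor. Δn_aq = 1 − 2 = -1, so the system shifts toward the side with more dissolved moles — to the left.
Adding inert gas at constant total pressure expands the volume and lowers every reacting partial pressure. With Δn_gas = 0 − 3 = -3, Q moves away from K toward the side with fewer gas moles, so the system shifts toward the side with more gas moles — to the left.
Only the nonzero effect(s) matter; the net shift is to the left.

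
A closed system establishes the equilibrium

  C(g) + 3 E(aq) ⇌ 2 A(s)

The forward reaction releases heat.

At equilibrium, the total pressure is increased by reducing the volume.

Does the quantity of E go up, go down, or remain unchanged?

decreases

Gas moles: reactants 1, products 0 (Δn_gas = -1). Compression shifts the system toward the side with fewer moles of gas — to the right.
The net shift is to the right. E is a reactant, so its amount decreases.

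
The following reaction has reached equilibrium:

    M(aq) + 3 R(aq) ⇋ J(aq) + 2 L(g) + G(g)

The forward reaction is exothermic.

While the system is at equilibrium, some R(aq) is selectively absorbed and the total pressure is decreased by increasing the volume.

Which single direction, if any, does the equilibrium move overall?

cannot be determined

Removing R (aq), a reactant, drives the reaction to the left.
Gas moles: reactants 0, products 3 (Δn_gas = +3). Expansion shifts the system toward the side with more moles of gas — to the right.
The individual effects push in opposite directions; without quantitative information the net direction cannot be determined.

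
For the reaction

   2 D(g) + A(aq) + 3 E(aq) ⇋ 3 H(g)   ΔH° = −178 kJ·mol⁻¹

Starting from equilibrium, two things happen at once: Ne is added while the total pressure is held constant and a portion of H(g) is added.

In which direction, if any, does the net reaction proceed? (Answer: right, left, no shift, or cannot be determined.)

Adding inert gas at constant total pressure expands the volume and lowers every reacting partial pressure. With Δn_gas = 3 − 2 = +1, Q moves away from K toward the side with fewer gas moles, so the system shifts toward the side with more gas moles — to the right.
Adding H (g), a product, drives the reaction to the left.
The individual effects push in opposite directions; without quantitative information the net direction cannot be determined.

cannot be determined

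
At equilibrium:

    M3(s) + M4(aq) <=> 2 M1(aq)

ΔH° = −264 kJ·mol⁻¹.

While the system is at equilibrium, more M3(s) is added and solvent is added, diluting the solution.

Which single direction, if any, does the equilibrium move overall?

right

M3 is a pure solid; its activity is 1 regardless of amount, so Q is unaffected — no shift from this change.
Dilution lowers every aqueous concentration by the same factor. Δn_aq = 2 − 1 = +1, so the system shifts toward the side with more dissolved moles — to the right.
Only the nonzero effect(s) matter; the net shift is to the right.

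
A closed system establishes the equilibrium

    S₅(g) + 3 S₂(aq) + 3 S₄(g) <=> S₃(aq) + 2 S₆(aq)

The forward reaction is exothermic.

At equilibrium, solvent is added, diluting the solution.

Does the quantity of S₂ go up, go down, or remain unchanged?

Dilution scales every aqueous concentration by the same factor. Δn_aq = 3 − 3 = 0, so Q is unchanged — no shift.
No net shift occurs, so the amount of S₂ is unchanged.

unchanged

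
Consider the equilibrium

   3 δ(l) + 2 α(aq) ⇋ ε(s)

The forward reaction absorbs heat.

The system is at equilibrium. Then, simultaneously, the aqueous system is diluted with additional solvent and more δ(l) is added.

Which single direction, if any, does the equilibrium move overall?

left

Dilution lowers every aqueous concentration by the same factor. Δn_aq = 0 − 2 = -2, so the system shifts toward the side with more dissolved moles — to the left.
δ is a pure liquid; its activity is 1 regardless of amount, so Q is unaffected — no shift from this change.
Only the nonzero effect(s) matter; the net shift is to the left.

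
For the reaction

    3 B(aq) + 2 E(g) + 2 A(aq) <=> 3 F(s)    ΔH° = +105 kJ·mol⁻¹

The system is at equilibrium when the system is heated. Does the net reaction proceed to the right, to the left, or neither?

right

The forward reaction is endothermic. Raising T favours the endothermic direction — shift to the right.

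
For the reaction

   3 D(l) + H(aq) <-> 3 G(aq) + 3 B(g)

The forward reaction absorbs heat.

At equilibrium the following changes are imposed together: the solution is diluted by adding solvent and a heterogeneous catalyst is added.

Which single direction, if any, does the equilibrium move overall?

right

Dilution lowers every aqueous concentration by the same factor. Δn_aq = 3 − 1 = +2, so the system shifts toward the side with more dissolved moles — to the right.
A catalyst speeds both forward and reverse rates equally; it changes neither Q nor K — no shift from this change.
Only the nonzero effect(s) matter; the net shift is to the right.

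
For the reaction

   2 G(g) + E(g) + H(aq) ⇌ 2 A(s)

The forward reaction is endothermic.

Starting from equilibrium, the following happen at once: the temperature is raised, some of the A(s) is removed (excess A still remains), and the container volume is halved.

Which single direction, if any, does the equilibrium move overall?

right

The forward reaction is endothermic. Raising T favours the endothermic direction — shift to the right.
A is a pure solid; its activity is 1 regardless of amount, so Q is unaffected — no shift from this change.
Gas moles: reactants 3, products 0 (Δn_gas = -3). Compression shifts the system toward the side with fewer moles of gas — to the right.
Only the nonzero effect(s) matter; the net shift is to the right.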